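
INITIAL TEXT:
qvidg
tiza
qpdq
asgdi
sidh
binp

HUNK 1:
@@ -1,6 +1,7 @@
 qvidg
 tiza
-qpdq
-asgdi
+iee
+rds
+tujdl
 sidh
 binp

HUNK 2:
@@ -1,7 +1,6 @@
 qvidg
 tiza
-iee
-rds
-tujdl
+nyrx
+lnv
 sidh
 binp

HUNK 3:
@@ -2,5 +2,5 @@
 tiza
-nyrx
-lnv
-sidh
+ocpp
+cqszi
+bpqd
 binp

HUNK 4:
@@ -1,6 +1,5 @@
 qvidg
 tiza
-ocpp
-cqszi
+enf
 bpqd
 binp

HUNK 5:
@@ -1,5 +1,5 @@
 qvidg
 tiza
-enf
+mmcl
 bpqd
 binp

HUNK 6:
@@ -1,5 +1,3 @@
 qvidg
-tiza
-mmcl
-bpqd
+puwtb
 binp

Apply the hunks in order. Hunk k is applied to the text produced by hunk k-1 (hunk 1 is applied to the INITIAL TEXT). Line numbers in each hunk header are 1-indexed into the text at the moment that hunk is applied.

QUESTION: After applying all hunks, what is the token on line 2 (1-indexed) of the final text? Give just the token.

Answer: puwtb

Derivation:
Hunk 1: at line 1 remove [qpdq,asgdi] add [iee,rds,tujdl] -> 7 lines: qvidg tiza iee rds tujdl sidh binp
Hunk 2: at line 1 remove [iee,rds,tujdl] add [nyrx,lnv] -> 6 lines: qvidg tiza nyrx lnv sidh binp
Hunk 3: at line 2 remove [nyrx,lnv,sidh] add [ocpp,cqszi,bpqd] -> 6 lines: qvidg tiza ocpp cqszi bpqd binp
Hunk 4: at line 1 remove [ocpp,cqszi] add [enf] -> 5 lines: qvidg tiza enf bpqd binp
Hunk 5: at line 1 remove [enf] add [mmcl] -> 5 lines: qvidg tiza mmcl bpqd binp
Hunk 6: at line 1 remove [tiza,mmcl,bpqd] add [puwtb] -> 3 lines: qvidg puwtb binp
Final line 2: puwtb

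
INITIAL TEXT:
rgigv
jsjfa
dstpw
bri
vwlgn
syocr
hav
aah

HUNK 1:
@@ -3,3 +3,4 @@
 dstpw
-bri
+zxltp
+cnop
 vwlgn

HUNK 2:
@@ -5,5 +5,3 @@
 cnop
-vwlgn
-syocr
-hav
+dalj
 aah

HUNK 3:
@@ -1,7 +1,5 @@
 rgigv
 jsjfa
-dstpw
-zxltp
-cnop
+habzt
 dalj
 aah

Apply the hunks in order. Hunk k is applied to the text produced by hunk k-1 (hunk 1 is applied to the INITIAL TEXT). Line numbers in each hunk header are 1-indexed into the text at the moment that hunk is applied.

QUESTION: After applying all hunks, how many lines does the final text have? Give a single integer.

Answer: 5

Derivation:
Hunk 1: at line 3 remove [bri] add [zxltp,cnop] -> 9 lines: rgigv jsjfa dstpw zxltp cnop vwlgn syocr hav aah
Hunk 2: at line 5 remove [vwlgn,syocr,hav] add [dalj] -> 7 lines: rgigv jsjfa dstpw zxltp cnop dalj aah
Hunk 3: at line 1 remove [dstpw,zxltp,cnop] add [habzt] -> 5 lines: rgigv jsjfa habzt dalj aah
Final line count: 5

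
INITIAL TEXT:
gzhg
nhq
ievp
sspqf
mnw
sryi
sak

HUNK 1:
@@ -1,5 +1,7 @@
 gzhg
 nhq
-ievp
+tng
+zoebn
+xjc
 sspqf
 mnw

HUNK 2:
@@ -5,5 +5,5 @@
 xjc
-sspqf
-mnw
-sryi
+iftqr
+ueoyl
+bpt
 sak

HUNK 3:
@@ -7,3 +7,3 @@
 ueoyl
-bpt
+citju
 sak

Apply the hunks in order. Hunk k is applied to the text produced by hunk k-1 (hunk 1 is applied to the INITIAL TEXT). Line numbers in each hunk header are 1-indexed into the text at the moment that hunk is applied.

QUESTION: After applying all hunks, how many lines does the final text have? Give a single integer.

Hunk 1: at line 1 remove [ievp] add [tng,zoebn,xjc] -> 9 lines: gzhg nhq tng zoebn xjc sspqf mnw sryi sak
Hunk 2: at line 5 remove [sspqf,mnw,sryi] add [iftqr,ueoyl,bpt] -> 9 lines: gzhg nhq tng zoebn xjc iftqr ueoyl bpt sak
Hunk 3: at line 7 remove [bpt] add [citju] -> 9 lines: gzhg nhq tng zoebn xjc iftqr ueoyl citju sak
Final line count: 9

Answer: 9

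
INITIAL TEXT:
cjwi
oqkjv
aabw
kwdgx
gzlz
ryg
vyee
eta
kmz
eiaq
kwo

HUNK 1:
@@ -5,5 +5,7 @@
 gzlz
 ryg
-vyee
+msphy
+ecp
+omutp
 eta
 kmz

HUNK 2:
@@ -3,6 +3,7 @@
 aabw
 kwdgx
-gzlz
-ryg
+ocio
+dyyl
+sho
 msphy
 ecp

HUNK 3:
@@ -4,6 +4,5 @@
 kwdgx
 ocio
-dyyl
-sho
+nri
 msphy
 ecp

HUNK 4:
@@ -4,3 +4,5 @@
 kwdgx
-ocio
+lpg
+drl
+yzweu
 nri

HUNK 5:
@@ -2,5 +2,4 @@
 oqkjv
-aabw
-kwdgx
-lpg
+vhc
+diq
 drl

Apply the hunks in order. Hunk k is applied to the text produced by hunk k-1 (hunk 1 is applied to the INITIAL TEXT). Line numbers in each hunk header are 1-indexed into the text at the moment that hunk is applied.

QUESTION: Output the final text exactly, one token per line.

Answer: cjwi
oqkjv
vhc
diq
drl
yzweu
nri
msphy
ecp
omutp
eta
kmz
eiaq
kwo

Derivation:
Hunk 1: at line 5 remove [vyee] add [msphy,ecp,omutp] -> 13 lines: cjwi oqkjv aabw kwdgx gzlz ryg msphy ecp omutp eta kmz eiaq kwo
Hunk 2: at line 3 remove [gzlz,ryg] add [ocio,dyyl,sho] -> 14 lines: cjwi oqkjv aabw kwdgx ocio dyyl sho msphy ecp omutp eta kmz eiaq kwo
Hunk 3: at line 4 remove [dyyl,sho] add [nri] -> 13 lines: cjwi oqkjv aabw kwdgx ocio nri msphy ecp omutp eta kmz eiaq kwo
Hunk 4: at line 4 remove [ocio] add [lpg,drl,yzweu] -> 15 lines: cjwi oqkjv aabw kwdgx lpg drl yzweu nri msphy ecp omutp eta kmz eiaq kwo
Hunk 5: at line 2 remove [aabw,kwdgx,lpg] add [vhc,diq] -> 14 lines: cjwi oqkjv vhc diq drl yzweu nri msphy ecp omutp eta kmz eiaq kwo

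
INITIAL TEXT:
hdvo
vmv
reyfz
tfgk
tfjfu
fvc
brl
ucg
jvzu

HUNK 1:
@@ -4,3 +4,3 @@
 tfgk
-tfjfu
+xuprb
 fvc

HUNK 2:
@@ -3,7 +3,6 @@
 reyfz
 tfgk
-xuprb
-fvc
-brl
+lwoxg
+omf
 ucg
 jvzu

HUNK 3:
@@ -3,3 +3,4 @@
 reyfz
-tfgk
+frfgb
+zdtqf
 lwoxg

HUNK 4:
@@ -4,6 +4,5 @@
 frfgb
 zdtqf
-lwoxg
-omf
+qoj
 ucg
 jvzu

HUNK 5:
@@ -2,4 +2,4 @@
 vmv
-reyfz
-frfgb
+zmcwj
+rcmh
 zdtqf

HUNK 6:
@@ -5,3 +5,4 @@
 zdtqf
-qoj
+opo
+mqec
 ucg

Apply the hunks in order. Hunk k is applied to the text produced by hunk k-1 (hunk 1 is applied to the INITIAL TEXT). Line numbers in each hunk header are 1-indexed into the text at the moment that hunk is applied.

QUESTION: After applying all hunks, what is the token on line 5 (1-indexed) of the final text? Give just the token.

Hunk 1: at line 4 remove [tfjfu] add [xuprb] -> 9 lines: hdvo vmv reyfz tfgk xuprb fvc brl ucg jvzu
Hunk 2: at line 3 remove [xuprb,fvc,brl] add [lwoxg,omf] -> 8 lines: hdvo vmv reyfz tfgk lwoxg omf ucg jvzu
Hunk 3: at line 3 remove [tfgk] add [frfgb,zdtqf] -> 9 lines: hdvo vmv reyfz frfgb zdtqf lwoxg omf ucg jvzu
Hunk 4: at line 4 remove [lwoxg,omf] add [qoj] -> 8 lines: hdvo vmv reyfz frfgb zdtqf qoj ucg jvzu
Hunk 5: at line 2 remove [reyfz,frfgb] add [zmcwj,rcmh] -> 8 lines: hdvo vmv zmcwj rcmh zdtqf qoj ucg jvzu
Hunk 6: at line 5 remove [qoj] add [opo,mqec] -> 9 lines: hdvo vmv zmcwj rcmh zdtqf opo mqec ucg jvzu
Final line 5: zdtqf

Answer: zdtqf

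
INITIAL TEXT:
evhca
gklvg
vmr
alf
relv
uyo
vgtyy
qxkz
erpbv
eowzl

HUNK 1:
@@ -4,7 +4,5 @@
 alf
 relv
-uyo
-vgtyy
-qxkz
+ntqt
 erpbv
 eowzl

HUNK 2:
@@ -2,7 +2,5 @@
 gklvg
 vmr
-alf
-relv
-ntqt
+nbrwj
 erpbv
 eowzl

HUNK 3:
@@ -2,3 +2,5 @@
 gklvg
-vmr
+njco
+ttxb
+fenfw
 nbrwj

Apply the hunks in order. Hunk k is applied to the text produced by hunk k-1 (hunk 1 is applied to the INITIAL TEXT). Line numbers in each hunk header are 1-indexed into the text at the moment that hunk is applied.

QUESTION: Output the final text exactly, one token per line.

Answer: evhca
gklvg
njco
ttxb
fenfw
nbrwj
erpbv
eowzl

Derivation:
Hunk 1: at line 4 remove [uyo,vgtyy,qxkz] add [ntqt] -> 8 lines: evhca gklvg vmr alf relv ntqt erpbv eowzl
Hunk 2: at line 2 remove [alf,relv,ntqt] add [nbrwj] -> 6 lines: evhca gklvg vmr nbrwj erpbv eowzl
Hunk 3: at line 2 remove [vmr] add [njco,ttxb,fenfw] -> 8 lines: evhca gklvg njco ttxb fenfw nbrwj erpbv eowzl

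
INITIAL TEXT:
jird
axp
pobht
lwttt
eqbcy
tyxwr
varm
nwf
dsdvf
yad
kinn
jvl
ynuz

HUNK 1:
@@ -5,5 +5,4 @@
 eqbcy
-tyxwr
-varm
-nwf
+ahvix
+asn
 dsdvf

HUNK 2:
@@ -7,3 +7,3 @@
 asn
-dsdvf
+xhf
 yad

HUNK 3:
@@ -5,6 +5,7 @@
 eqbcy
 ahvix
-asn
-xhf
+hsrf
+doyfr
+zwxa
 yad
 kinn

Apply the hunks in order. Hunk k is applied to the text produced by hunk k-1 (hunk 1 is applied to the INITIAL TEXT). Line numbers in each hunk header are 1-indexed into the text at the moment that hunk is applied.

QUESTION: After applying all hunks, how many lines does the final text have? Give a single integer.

Answer: 13

Derivation:
Hunk 1: at line 5 remove [tyxwr,varm,nwf] add [ahvix,asn] -> 12 lines: jird axp pobht lwttt eqbcy ahvix asn dsdvf yad kinn jvl ynuz
Hunk 2: at line 7 remove [dsdvf] add [xhf] -> 12 lines: jird axp pobht lwttt eqbcy ahvix asn xhf yad kinn jvl ynuz
Hunk 3: at line 5 remove [asn,xhf] add [hsrf,doyfr,zwxa] -> 13 lines: jird axp pobht lwttt eqbcy ahvix hsrf doyfr zwxa yad kinn jvl ynuz
Final line count: 13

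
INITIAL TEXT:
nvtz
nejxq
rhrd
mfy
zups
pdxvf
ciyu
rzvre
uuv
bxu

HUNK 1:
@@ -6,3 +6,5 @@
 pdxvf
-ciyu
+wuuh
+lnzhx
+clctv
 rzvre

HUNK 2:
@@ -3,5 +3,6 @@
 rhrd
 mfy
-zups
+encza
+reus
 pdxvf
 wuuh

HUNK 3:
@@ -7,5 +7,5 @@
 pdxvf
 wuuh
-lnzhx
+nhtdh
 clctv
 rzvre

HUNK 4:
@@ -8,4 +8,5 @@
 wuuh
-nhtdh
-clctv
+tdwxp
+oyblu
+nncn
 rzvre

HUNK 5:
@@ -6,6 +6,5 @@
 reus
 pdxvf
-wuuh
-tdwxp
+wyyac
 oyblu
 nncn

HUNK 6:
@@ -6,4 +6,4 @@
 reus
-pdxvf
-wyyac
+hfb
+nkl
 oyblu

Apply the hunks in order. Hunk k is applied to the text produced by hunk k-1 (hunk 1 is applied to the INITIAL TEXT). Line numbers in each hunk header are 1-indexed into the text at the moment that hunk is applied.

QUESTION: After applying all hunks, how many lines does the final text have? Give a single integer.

Hunk 1: at line 6 remove [ciyu] add [wuuh,lnzhx,clctv] -> 12 lines: nvtz nejxq rhrd mfy zups pdxvf wuuh lnzhx clctv rzvre uuv bxu
Hunk 2: at line 3 remove [zups] add [encza,reus] -> 13 lines: nvtz nejxq rhrd mfy encza reus pdxvf wuuh lnzhx clctv rzvre uuv bxu
Hunk 3: at line 7 remove [lnzhx] add [nhtdh] -> 13 lines: nvtz nejxq rhrd mfy encza reus pdxvf wuuh nhtdh clctv rzvre uuv bxu
Hunk 4: at line 8 remove [nhtdh,clctv] add [tdwxp,oyblu,nncn] -> 14 lines: nvtz nejxq rhrd mfy encza reus pdxvf wuuh tdwxp oyblu nncn rzvre uuv bxu
Hunk 5: at line 6 remove [wuuh,tdwxp] add [wyyac] -> 13 lines: nvtz nejxq rhrd mfy encza reus pdxvf wyyac oyblu nncn rzvre uuv bxu
Hunk 6: at line 6 remove [pdxvf,wyyac] add [hfb,nkl] -> 13 lines: nvtz nejxq rhrd mfy encza reus hfb nkl oyblu nncn rzvre uuv bxu
Final line count: 13

Answer: 13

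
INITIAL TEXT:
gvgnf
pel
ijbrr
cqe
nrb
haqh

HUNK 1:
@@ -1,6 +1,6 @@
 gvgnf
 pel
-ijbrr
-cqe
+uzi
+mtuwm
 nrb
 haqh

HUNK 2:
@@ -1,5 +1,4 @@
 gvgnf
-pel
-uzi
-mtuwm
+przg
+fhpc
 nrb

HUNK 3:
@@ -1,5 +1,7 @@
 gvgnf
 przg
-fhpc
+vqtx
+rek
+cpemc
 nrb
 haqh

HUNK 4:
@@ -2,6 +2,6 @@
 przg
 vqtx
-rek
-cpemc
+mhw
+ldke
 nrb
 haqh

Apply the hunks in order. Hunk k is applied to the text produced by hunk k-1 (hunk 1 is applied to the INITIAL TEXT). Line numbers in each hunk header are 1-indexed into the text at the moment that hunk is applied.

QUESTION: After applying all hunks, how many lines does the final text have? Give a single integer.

Hunk 1: at line 1 remove [ijbrr,cqe] add [uzi,mtuwm] -> 6 lines: gvgnf pel uzi mtuwm nrb haqh
Hunk 2: at line 1 remove [pel,uzi,mtuwm] add [przg,fhpc] -> 5 lines: gvgnf przg fhpc nrb haqh
Hunk 3: at line 1 remove [fhpc] add [vqtx,rek,cpemc] -> 7 lines: gvgnf przg vqtx rek cpemc nrb haqh
Hunk 4: at line 2 remove [rek,cpemc] add [mhw,ldke] -> 7 lines: gvgnf przg vqtx mhw ldke nrb haqh
Final line count: 7

Answer: 7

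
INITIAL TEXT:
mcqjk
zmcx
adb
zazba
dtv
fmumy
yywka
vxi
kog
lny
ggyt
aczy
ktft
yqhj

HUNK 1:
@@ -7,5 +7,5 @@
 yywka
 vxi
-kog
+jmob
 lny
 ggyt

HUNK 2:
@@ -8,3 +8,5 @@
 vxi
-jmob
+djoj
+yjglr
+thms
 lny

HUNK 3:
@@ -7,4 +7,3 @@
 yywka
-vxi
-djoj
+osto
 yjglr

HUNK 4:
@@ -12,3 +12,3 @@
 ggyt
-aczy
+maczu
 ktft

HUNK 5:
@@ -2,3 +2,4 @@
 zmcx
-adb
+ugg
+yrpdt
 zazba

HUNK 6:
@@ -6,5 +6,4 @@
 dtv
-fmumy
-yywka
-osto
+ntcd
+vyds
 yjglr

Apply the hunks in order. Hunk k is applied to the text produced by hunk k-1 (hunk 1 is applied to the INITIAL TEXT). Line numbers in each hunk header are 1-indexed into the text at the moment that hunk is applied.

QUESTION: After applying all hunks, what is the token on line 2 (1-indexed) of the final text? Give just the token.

Answer: zmcx

Derivation:
Hunk 1: at line 7 remove [kog] add [jmob] -> 14 lines: mcqjk zmcx adb zazba dtv fmumy yywka vxi jmob lny ggyt aczy ktft yqhj
Hunk 2: at line 8 remove [jmob] add [djoj,yjglr,thms] -> 16 lines: mcqjk zmcx adb zazba dtv fmumy yywka vxi djoj yjglr thms lny ggyt aczy ktft yqhj
Hunk 3: at line 7 remove [vxi,djoj] add [osto] -> 15 lines: mcqjk zmcx adb zazba dtv fmumy yywka osto yjglr thms lny ggyt aczy ktft yqhj
Hunk 4: at line 12 remove [aczy] add [maczu] -> 15 lines: mcqjk zmcx adb zazba dtv fmumy yywka osto yjglr thms lny ggyt maczu ktft yqhj
Hunk 5: at line 2 remove [adb] add [ugg,yrpdt] -> 16 lines: mcqjk zmcx ugg yrpdt zazba dtv fmumy yywka osto yjglr thms lny ggyt maczu ktft yqhj
Hunk 6: at line 6 remove [fmumy,yywka,osto] add [ntcd,vyds] -> 15 lines: mcqjk zmcx ugg yrpdt zazba dtv ntcd vyds yjglr thms lny ggyt maczu ktft yqhj
Final line 2: zmcx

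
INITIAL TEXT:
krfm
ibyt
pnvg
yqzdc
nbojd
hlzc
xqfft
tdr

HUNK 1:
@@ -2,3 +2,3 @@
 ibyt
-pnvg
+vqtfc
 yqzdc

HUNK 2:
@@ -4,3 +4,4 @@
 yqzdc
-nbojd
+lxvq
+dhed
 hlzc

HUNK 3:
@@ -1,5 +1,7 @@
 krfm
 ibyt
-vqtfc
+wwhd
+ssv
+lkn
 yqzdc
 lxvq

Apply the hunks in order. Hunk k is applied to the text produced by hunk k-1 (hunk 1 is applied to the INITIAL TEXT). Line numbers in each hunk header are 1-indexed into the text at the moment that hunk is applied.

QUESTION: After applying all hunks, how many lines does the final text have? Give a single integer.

Answer: 11

Derivation:
Hunk 1: at line 2 remove [pnvg] add [vqtfc] -> 8 lines: krfm ibyt vqtfc yqzdc nbojd hlzc xqfft tdr
Hunk 2: at line 4 remove [nbojd] add [lxvq,dhed] -> 9 lines: krfm ibyt vqtfc yqzdc lxvq dhed hlzc xqfft tdr
Hunk 3: at line 1 remove [vqtfc] add [wwhd,ssv,lkn] -> 11 lines: krfm ibyt wwhd ssv lkn yqzdc lxvq dhed hlzc xqfft tdr
Final line count: 11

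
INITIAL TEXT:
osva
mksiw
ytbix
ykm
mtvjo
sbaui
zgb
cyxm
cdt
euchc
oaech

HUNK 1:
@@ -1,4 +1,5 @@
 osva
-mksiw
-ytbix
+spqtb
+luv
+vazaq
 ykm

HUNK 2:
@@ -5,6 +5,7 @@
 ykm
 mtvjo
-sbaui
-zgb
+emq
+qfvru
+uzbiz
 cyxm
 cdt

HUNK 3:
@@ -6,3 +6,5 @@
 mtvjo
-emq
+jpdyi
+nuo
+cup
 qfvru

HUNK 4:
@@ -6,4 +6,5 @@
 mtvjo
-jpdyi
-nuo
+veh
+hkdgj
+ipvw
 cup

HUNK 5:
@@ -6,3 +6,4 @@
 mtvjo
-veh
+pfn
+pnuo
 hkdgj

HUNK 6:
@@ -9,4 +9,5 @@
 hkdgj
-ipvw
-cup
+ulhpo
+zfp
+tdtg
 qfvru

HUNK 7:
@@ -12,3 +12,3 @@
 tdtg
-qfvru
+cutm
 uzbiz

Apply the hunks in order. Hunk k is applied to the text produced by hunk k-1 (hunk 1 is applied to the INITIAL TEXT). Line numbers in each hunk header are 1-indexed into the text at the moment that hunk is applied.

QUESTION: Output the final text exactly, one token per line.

Answer: osva
spqtb
luv
vazaq
ykm
mtvjo
pfn
pnuo
hkdgj
ulhpo
zfp
tdtg
cutm
uzbiz
cyxm
cdt
euchc
oaech

Derivation:
Hunk 1: at line 1 remove [mksiw,ytbix] add [spqtb,luv,vazaq] -> 12 lines: osva spqtb luv vazaq ykm mtvjo sbaui zgb cyxm cdt euchc oaech
Hunk 2: at line 5 remove [sbaui,zgb] add [emq,qfvru,uzbiz] -> 13 lines: osva spqtb luv vazaq ykm mtvjo emq qfvru uzbiz cyxm cdt euchc oaech
Hunk 3: at line 6 remove [emq] add [jpdyi,nuo,cup] -> 15 lines: osva spqtb luv vazaq ykm mtvjo jpdyi nuo cup qfvru uzbiz cyxm cdt euchc oaech
Hunk 4: at line 6 remove [jpdyi,nuo] add [veh,hkdgj,ipvw] -> 16 lines: osva spqtb luv vazaq ykm mtvjo veh hkdgj ipvw cup qfvru uzbiz cyxm cdt euchc oaech
Hunk 5: at line 6 remove [veh] add [pfn,pnuo] -> 17 lines: osva spqtb luv vazaq ykm mtvjo pfn pnuo hkdgj ipvw cup qfvru uzbiz cyxm cdt euchc oaech
Hunk 6: at line 9 remove [ipvw,cup] add [ulhpo,zfp,tdtg] -> 18 lines: osva spqtb luv vazaq ykm mtvjo pfn pnuo hkdgj ulhpo zfp tdtg qfvru uzbiz cyxm cdt euchc oaech
Hunk 7: at line 12 remove [qfvru] add [cutm] -> 18 lines: osva spqtb luv vazaq ykm mtvjo pfn pnuo hkdgj ulhpo zfp tdtg cutm uzbiz cyxm cdt euchc oaech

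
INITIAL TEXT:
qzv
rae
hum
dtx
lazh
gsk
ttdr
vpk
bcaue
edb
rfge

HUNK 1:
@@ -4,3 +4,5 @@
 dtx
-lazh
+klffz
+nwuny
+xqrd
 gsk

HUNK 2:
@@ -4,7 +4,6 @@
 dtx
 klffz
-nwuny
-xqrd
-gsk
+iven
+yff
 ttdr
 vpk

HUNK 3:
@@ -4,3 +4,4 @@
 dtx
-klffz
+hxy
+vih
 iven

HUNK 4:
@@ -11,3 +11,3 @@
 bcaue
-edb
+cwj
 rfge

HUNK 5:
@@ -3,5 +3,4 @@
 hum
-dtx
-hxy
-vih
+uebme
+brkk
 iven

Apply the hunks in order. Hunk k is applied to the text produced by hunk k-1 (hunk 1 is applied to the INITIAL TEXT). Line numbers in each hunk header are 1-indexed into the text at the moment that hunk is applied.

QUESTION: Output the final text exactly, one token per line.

Answer: qzv
rae
hum
uebme
brkk
iven
yff
ttdr
vpk
bcaue
cwj
rfge

Derivation:
Hunk 1: at line 4 remove [lazh] add [klffz,nwuny,xqrd] -> 13 lines: qzv rae hum dtx klffz nwuny xqrd gsk ttdr vpk bcaue edb rfge
Hunk 2: at line 4 remove [nwuny,xqrd,gsk] add [iven,yff] -> 12 lines: qzv rae hum dtx klffz iven yff ttdr vpk bcaue edb rfge
Hunk 3: at line 4 remove [klffz] add [hxy,vih] -> 13 lines: qzv rae hum dtx hxy vih iven yff ttdr vpk bcaue edb rfge
Hunk 4: at line 11 remove [edb] add [cwj] -> 13 lines: qzv rae hum dtx hxy vih iven yff ttdr vpk bcaue cwj rfge
Hunk 5: at line 3 remove [dtx,hxy,vih] add [uebme,brkk] -> 12 lines: qzv rae hum uebme brkk iven yff ttdr vpk bcaue cwj rfge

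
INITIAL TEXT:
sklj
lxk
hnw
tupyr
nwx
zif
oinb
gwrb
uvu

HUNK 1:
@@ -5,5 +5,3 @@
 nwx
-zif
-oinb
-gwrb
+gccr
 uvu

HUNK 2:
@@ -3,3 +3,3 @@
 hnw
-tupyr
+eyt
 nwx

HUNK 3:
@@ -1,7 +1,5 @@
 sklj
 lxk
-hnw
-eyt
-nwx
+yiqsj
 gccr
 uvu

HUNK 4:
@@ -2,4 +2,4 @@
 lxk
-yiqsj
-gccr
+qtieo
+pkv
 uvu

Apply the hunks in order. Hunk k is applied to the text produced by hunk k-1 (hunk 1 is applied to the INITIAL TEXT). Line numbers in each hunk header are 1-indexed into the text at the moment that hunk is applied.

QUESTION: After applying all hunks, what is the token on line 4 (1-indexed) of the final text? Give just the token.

Hunk 1: at line 5 remove [zif,oinb,gwrb] add [gccr] -> 7 lines: sklj lxk hnw tupyr nwx gccr uvu
Hunk 2: at line 3 remove [tupyr] add [eyt] -> 7 lines: sklj lxk hnw eyt nwx gccr uvu
Hunk 3: at line 1 remove [hnw,eyt,nwx] add [yiqsj] -> 5 lines: sklj lxk yiqsj gccr uvu
Hunk 4: at line 2 remove [yiqsj,gccr] add [qtieo,pkv] -> 5 lines: sklj lxk qtieo pkv uvu
Final line 4: pkv

Answer: pkv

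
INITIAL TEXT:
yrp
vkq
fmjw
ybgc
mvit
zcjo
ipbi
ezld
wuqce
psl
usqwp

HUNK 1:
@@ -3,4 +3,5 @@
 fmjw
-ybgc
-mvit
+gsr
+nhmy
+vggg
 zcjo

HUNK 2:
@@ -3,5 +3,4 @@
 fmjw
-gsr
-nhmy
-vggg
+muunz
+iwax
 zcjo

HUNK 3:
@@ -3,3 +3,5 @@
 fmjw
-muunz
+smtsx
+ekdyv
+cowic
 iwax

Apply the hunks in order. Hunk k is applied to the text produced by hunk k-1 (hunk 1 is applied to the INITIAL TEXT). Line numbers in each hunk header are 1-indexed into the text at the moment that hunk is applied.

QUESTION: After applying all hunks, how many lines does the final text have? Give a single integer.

Hunk 1: at line 3 remove [ybgc,mvit] add [gsr,nhmy,vggg] -> 12 lines: yrp vkq fmjw gsr nhmy vggg zcjo ipbi ezld wuqce psl usqwp
Hunk 2: at line 3 remove [gsr,nhmy,vggg] add [muunz,iwax] -> 11 lines: yrp vkq fmjw muunz iwax zcjo ipbi ezld wuqce psl usqwp
Hunk 3: at line 3 remove [muunz] add [smtsx,ekdyv,cowic] -> 13 lines: yrp vkq fmjw smtsx ekdyv cowic iwax zcjo ipbi ezld wuqce psl usqwp
Final line count: 13

Answer: 13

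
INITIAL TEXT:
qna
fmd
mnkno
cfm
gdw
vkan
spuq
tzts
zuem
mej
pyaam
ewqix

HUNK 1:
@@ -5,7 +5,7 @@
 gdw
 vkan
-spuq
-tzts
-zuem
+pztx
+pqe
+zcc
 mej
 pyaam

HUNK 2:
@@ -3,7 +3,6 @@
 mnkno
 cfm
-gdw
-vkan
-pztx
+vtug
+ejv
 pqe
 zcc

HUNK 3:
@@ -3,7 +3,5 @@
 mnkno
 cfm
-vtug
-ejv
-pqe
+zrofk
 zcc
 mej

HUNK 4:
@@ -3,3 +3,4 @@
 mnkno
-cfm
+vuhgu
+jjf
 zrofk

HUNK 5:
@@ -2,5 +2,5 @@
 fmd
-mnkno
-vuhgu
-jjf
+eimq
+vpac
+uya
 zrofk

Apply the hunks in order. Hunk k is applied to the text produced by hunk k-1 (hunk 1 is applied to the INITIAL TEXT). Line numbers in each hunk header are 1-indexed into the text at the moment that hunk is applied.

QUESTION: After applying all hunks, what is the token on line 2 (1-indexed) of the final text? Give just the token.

Answer: fmd

Derivation:
Hunk 1: at line 5 remove [spuq,tzts,zuem] add [pztx,pqe,zcc] -> 12 lines: qna fmd mnkno cfm gdw vkan pztx pqe zcc mej pyaam ewqix
Hunk 2: at line 3 remove [gdw,vkan,pztx] add [vtug,ejv] -> 11 lines: qna fmd mnkno cfm vtug ejv pqe zcc mej pyaam ewqix
Hunk 3: at line 3 remove [vtug,ejv,pqe] add [zrofk] -> 9 lines: qna fmd mnkno cfm zrofk zcc mej pyaam ewqix
Hunk 4: at line 3 remove [cfm] add [vuhgu,jjf] -> 10 lines: qna fmd mnkno vuhgu jjf zrofk zcc mej pyaam ewqix
Hunk 5: at line 2 remove [mnkno,vuhgu,jjf] add [eimq,vpac,uya] -> 10 lines: qna fmd eimq vpac uya zrofk zcc mej pyaam ewqix
Final line 2: fmd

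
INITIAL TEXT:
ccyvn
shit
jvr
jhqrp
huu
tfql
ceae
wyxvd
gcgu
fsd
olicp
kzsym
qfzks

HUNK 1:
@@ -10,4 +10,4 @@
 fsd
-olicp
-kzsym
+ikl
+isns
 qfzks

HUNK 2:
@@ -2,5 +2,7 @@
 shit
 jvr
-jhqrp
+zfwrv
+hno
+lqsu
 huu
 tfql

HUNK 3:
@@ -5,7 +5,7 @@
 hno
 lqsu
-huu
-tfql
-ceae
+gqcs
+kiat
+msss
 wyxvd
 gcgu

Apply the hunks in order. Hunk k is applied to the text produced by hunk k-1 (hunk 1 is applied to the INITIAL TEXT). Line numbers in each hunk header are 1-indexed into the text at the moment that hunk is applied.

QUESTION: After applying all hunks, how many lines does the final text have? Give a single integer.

Answer: 15

Derivation:
Hunk 1: at line 10 remove [olicp,kzsym] add [ikl,isns] -> 13 lines: ccyvn shit jvr jhqrp huu tfql ceae wyxvd gcgu fsd ikl isns qfzks
Hunk 2: at line 2 remove [jhqrp] add [zfwrv,hno,lqsu] -> 15 lines: ccyvn shit jvr zfwrv hno lqsu huu tfql ceae wyxvd gcgu fsd ikl isns qfzks
Hunk 3: at line 5 remove [huu,tfql,ceae] add [gqcs,kiat,msss] -> 15 lines: ccyvn shit jvr zfwrv hno lqsu gqcs kiat msss wyxvd gcgu fsd ikl isns qfzks
Final line count: 15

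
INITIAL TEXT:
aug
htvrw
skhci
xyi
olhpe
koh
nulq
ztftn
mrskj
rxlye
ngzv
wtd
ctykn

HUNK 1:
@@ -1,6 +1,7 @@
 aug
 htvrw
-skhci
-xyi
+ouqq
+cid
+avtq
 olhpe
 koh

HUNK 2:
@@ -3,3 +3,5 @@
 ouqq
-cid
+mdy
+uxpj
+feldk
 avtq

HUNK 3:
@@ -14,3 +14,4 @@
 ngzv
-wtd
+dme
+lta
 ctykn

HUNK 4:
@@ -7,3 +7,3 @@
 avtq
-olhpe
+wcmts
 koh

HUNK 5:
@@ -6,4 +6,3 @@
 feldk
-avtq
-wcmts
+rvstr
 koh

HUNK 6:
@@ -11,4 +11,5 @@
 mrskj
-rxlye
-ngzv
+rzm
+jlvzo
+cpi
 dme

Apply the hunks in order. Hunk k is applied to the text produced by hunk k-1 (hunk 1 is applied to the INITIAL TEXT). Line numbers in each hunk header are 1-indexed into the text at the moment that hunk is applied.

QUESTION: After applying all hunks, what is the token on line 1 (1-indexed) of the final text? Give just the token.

Answer: aug

Derivation:
Hunk 1: at line 1 remove [skhci,xyi] add [ouqq,cid,avtq] -> 14 lines: aug htvrw ouqq cid avtq olhpe koh nulq ztftn mrskj rxlye ngzv wtd ctykn
Hunk 2: at line 3 remove [cid] add [mdy,uxpj,feldk] -> 16 lines: aug htvrw ouqq mdy uxpj feldk avtq olhpe koh nulq ztftn mrskj rxlye ngzv wtd ctykn
Hunk 3: at line 14 remove [wtd] add [dme,lta] -> 17 lines: aug htvrw ouqq mdy uxpj feldk avtq olhpe koh nulq ztftn mrskj rxlye ngzv dme lta ctykn
Hunk 4: at line 7 remove [olhpe] add [wcmts] -> 17 lines: aug htvrw ouqq mdy uxpj feldk avtq wcmts koh nulq ztftn mrskj rxlye ngzv dme lta ctykn
Hunk 5: at line 6 remove [avtq,wcmts] add [rvstr] -> 16 lines: aug htvrw ouqq mdy uxpj feldk rvstr koh nulq ztftn mrskj rxlye ngzv dme lta ctykn
Hunk 6: at line 11 remove [rxlye,ngzv] add [rzm,jlvzo,cpi] -> 17 lines: aug htvrw ouqq mdy uxpj feldk rvstr koh nulq ztftn mrskj rzm jlvzo cpi dme lta ctykn
Final line 1: aug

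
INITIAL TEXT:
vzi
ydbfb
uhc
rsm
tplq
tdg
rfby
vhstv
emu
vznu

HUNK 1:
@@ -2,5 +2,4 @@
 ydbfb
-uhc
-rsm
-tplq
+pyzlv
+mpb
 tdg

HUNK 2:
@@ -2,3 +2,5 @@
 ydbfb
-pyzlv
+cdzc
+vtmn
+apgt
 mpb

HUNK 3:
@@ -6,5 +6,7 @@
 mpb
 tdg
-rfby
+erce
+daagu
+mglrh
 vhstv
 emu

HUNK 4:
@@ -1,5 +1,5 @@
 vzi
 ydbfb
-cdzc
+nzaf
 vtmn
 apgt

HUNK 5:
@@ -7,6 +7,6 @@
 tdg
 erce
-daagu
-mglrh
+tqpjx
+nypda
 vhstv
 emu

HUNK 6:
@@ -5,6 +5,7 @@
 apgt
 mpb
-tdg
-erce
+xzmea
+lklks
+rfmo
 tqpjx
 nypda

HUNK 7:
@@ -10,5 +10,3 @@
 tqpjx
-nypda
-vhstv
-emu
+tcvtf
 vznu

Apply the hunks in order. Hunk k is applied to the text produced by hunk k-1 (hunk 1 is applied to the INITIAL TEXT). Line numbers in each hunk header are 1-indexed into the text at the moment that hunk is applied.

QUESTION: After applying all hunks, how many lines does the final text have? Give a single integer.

Hunk 1: at line 2 remove [uhc,rsm,tplq] add [pyzlv,mpb] -> 9 lines: vzi ydbfb pyzlv mpb tdg rfby vhstv emu vznu
Hunk 2: at line 2 remove [pyzlv] add [cdzc,vtmn,apgt] -> 11 lines: vzi ydbfb cdzc vtmn apgt mpb tdg rfby vhstv emu vznu
Hunk 3: at line 6 remove [rfby] add [erce,daagu,mglrh] -> 13 lines: vzi ydbfb cdzc vtmn apgt mpb tdg erce daagu mglrh vhstv emu vznu
Hunk 4: at line 1 remove [cdzc] add [nzaf] -> 13 lines: vzi ydbfb nzaf vtmn apgt mpb tdg erce daagu mglrh vhstv emu vznu
Hunk 5: at line 7 remove [daagu,mglrh] add [tqpjx,nypda] -> 13 lines: vzi ydbfb nzaf vtmn apgt mpb tdg erce tqpjx nypda vhstv emu vznu
Hunk 6: at line 5 remove [tdg,erce] add [xzmea,lklks,rfmo] -> 14 lines: vzi ydbfb nzaf vtmn apgt mpb xzmea lklks rfmo tqpjx nypda vhstv emu vznu
Hunk 7: at line 10 remove [nypda,vhstv,emu] add [tcvtf] -> 12 lines: vzi ydbfb nzaf vtmn apgt mpb xzmea lklks rfmo tqpjx tcvtf vznu
Final line count: 12

Answer: 12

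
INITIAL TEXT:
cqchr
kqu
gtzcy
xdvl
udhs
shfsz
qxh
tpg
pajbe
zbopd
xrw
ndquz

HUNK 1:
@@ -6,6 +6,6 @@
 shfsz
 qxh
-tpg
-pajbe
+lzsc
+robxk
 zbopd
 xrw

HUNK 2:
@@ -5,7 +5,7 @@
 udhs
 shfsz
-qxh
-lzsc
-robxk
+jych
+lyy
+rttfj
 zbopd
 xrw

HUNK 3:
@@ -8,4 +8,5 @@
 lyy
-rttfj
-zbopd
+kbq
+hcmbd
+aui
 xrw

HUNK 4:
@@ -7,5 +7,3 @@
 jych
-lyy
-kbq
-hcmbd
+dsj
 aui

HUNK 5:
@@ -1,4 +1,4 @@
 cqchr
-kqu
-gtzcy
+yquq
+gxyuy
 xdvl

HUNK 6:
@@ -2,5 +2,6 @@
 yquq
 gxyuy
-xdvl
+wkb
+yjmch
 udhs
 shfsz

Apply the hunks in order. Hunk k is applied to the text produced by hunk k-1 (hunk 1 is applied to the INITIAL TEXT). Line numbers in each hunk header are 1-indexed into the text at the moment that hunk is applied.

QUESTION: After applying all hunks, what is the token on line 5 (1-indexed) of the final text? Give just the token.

Hunk 1: at line 6 remove [tpg,pajbe] add [lzsc,robxk] -> 12 lines: cqchr kqu gtzcy xdvl udhs shfsz qxh lzsc robxk zbopd xrw ndquz
Hunk 2: at line 5 remove [qxh,lzsc,robxk] add [jych,lyy,rttfj] -> 12 lines: cqchr kqu gtzcy xdvl udhs shfsz jych lyy rttfj zbopd xrw ndquz
Hunk 3: at line 8 remove [rttfj,zbopd] add [kbq,hcmbd,aui] -> 13 lines: cqchr kqu gtzcy xdvl udhs shfsz jych lyy kbq hcmbd aui xrw ndquz
Hunk 4: at line 7 remove [lyy,kbq,hcmbd] add [dsj] -> 11 lines: cqchr kqu gtzcy xdvl udhs shfsz jych dsj aui xrw ndquz
Hunk 5: at line 1 remove [kqu,gtzcy] add [yquq,gxyuy] -> 11 lines: cqchr yquq gxyuy xdvl udhs shfsz jych dsj aui xrw ndquz
Hunk 6: at line 2 remove [xdvl] add [wkb,yjmch] -> 12 lines: cqchr yquq gxyuy wkb yjmch udhs shfsz jych dsj aui xrw ndquz
Final line 5: yjmch

Answer: yjmch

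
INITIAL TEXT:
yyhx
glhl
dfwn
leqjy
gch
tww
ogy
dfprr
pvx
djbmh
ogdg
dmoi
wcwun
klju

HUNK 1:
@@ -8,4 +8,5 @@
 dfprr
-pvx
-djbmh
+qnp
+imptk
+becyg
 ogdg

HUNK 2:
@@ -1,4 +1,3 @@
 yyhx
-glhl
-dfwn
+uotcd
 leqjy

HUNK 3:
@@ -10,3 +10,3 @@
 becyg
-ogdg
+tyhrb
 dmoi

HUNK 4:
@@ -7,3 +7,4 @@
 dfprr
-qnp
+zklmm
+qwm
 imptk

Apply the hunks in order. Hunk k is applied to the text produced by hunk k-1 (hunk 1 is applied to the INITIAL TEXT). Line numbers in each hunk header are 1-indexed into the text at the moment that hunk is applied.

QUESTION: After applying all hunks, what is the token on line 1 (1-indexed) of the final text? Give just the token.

Answer: yyhx

Derivation:
Hunk 1: at line 8 remove [pvx,djbmh] add [qnp,imptk,becyg] -> 15 lines: yyhx glhl dfwn leqjy gch tww ogy dfprr qnp imptk becyg ogdg dmoi wcwun klju
Hunk 2: at line 1 remove [glhl,dfwn] add [uotcd] -> 14 lines: yyhx uotcd leqjy gch tww ogy dfprr qnp imptk becyg ogdg dmoi wcwun klju
Hunk 3: at line 10 remove [ogdg] add [tyhrb] -> 14 lines: yyhx uotcd leqjy gch tww ogy dfprr qnp imptk becyg tyhrb dmoi wcwun klju
Hunk 4: at line 7 remove [qnp] add [zklmm,qwm] -> 15 lines: yyhx uotcd leqjy gch tww ogy dfprr zklmm qwm imptk becyg tyhrb dmoi wcwun klju
Final line 1: yyhx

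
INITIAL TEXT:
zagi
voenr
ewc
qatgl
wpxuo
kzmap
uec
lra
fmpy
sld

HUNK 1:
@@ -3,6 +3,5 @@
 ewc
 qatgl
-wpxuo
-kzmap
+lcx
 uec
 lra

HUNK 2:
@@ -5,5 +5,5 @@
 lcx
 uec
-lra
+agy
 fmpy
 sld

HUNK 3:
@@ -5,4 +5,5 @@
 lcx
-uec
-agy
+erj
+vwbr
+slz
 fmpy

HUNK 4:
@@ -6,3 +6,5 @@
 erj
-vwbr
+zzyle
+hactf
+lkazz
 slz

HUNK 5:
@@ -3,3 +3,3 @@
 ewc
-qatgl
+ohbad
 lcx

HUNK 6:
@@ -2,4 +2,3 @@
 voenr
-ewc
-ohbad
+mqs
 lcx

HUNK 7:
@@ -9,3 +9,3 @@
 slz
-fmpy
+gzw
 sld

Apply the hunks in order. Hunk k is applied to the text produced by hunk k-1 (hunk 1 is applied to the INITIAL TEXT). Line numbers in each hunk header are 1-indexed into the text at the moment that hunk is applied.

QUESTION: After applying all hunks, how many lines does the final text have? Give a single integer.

Hunk 1: at line 3 remove [wpxuo,kzmap] add [lcx] -> 9 lines: zagi voenr ewc qatgl lcx uec lra fmpy sld
Hunk 2: at line 5 remove [lra] add [agy] -> 9 lines: zagi voenr ewc qatgl lcx uec agy fmpy sld
Hunk 3: at line 5 remove [uec,agy] add [erj,vwbr,slz] -> 10 lines: zagi voenr ewc qatgl lcx erj vwbr slz fmpy sld
Hunk 4: at line 6 remove [vwbr] add [zzyle,hactf,lkazz] -> 12 lines: zagi voenr ewc qatgl lcx erj zzyle hactf lkazz slz fmpy sld
Hunk 5: at line 3 remove [qatgl] add [ohbad] -> 12 lines: zagi voenr ewc ohbad lcx erj zzyle hactf lkazz slz fmpy sld
Hunk 6: at line 2 remove [ewc,ohbad] add [mqs] -> 11 lines: zagi voenr mqs lcx erj zzyle hactf lkazz slz fmpy sld
Hunk 7: at line 9 remove [fmpy] add [gzw] -> 11 lines: zagi voenr mqs lcx erj zzyle hactf lkazz slz gzw sld
Final line count: 11

Answer: 11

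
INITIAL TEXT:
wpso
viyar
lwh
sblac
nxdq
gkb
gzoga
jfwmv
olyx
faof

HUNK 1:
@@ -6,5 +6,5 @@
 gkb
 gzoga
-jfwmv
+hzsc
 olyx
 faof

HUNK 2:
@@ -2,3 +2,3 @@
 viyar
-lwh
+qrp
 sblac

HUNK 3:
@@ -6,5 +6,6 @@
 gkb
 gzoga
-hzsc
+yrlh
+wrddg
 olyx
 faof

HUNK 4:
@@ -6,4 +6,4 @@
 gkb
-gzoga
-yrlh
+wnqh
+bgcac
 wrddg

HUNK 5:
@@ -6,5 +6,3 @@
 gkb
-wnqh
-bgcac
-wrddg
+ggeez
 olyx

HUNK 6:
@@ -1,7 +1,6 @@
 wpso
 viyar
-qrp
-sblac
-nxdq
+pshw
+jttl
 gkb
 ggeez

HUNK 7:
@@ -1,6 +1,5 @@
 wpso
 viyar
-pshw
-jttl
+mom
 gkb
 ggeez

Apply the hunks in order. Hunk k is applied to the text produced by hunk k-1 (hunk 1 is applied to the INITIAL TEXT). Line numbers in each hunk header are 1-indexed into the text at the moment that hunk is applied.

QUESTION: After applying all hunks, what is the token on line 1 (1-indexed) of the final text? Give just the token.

Hunk 1: at line 6 remove [jfwmv] add [hzsc] -> 10 lines: wpso viyar lwh sblac nxdq gkb gzoga hzsc olyx faof
Hunk 2: at line 2 remove [lwh] add [qrp] -> 10 lines: wpso viyar qrp sblac nxdq gkb gzoga hzsc olyx faof
Hunk 3: at line 6 remove [hzsc] add [yrlh,wrddg] -> 11 lines: wpso viyar qrp sblac nxdq gkb gzoga yrlh wrddg olyx faof
Hunk 4: at line 6 remove [gzoga,yrlh] add [wnqh,bgcac] -> 11 lines: wpso viyar qrp sblac nxdq gkb wnqh bgcac wrddg olyx faof
Hunk 5: at line 6 remove [wnqh,bgcac,wrddg] add [ggeez] -> 9 lines: wpso viyar qrp sblac nxdq gkb ggeez olyx faof
Hunk 6: at line 1 remove [qrp,sblac,nxdq] add [pshw,jttl] -> 8 lines: wpso viyar pshw jttl gkb ggeez olyx faof
Hunk 7: at line 1 remove [pshw,jttl] add [mom] -> 7 lines: wpso viyar mom gkb ggeez olyx faof
Final line 1: wpso

Answer: wpso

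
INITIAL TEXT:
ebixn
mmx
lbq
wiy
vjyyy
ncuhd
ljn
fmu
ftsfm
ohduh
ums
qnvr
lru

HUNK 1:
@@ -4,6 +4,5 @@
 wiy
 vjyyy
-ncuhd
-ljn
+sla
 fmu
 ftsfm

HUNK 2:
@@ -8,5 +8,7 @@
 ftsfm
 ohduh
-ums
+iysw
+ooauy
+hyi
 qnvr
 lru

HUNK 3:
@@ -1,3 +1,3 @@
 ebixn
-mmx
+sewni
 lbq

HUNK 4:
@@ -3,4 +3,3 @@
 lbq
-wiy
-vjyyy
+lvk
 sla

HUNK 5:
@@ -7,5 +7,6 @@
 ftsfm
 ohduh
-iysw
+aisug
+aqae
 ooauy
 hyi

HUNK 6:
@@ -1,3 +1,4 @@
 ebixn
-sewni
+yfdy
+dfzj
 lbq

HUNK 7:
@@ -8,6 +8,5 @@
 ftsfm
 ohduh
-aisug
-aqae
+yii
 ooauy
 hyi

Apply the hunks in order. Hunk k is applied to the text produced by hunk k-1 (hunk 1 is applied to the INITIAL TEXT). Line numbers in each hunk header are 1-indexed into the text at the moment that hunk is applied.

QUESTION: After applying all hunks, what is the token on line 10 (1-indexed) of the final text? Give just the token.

Answer: yii

Derivation:
Hunk 1: at line 4 remove [ncuhd,ljn] add [sla] -> 12 lines: ebixn mmx lbq wiy vjyyy sla fmu ftsfm ohduh ums qnvr lru
Hunk 2: at line 8 remove [ums] add [iysw,ooauy,hyi] -> 14 lines: ebixn mmx lbq wiy vjyyy sla fmu ftsfm ohduh iysw ooauy hyi qnvr lru
Hunk 3: at line 1 remove [mmx] add [sewni] -> 14 lines: ebixn sewni lbq wiy vjyyy sla fmu ftsfm ohduh iysw ooauy hyi qnvr lru
Hunk 4: at line 3 remove [wiy,vjyyy] add [lvk] -> 13 lines: ebixn sewni lbq lvk sla fmu ftsfm ohduh iysw ooauy hyi qnvr lru
Hunk 5: at line 7 remove [iysw] add [aisug,aqae] -> 14 lines: ebixn sewni lbq lvk sla fmu ftsfm ohduh aisug aqae ooauy hyi qnvr lru
Hunk 6: at line 1 remove [sewni] add [yfdy,dfzj] -> 15 lines: ebixn yfdy dfzj lbq lvk sla fmu ftsfm ohduh aisug aqae ooauy hyi qnvr lru
Hunk 7: at line 8 remove [aisug,aqae] add [yii] -> 14 lines: ebixn yfdy dfzj lbq lvk sla fmu ftsfm ohduh yii ooauy hyi qnvr lru
Final line 10: yii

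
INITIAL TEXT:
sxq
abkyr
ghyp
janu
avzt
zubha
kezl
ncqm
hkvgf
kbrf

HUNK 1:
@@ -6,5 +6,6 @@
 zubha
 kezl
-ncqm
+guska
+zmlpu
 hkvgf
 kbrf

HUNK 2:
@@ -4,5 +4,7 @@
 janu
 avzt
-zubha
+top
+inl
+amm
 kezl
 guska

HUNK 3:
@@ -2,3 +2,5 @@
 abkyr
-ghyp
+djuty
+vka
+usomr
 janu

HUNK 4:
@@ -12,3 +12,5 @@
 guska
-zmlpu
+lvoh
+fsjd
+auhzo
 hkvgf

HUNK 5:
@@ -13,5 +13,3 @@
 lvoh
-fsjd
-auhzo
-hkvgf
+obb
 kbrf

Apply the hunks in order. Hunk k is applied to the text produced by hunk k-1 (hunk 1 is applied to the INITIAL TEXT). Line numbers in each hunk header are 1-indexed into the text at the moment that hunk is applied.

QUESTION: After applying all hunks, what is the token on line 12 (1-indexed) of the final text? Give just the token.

Answer: guska

Derivation:
Hunk 1: at line 6 remove [ncqm] add [guska,zmlpu] -> 11 lines: sxq abkyr ghyp janu avzt zubha kezl guska zmlpu hkvgf kbrf
Hunk 2: at line 4 remove [zubha] add [top,inl,amm] -> 13 lines: sxq abkyr ghyp janu avzt top inl amm kezl guska zmlpu hkvgf kbrf
Hunk 3: at line 2 remove [ghyp] add [djuty,vka,usomr] -> 15 lines: sxq abkyr djuty vka usomr janu avzt top inl amm kezl guska zmlpu hkvgf kbrf
Hunk 4: at line 12 remove [zmlpu] add [lvoh,fsjd,auhzo] -> 17 lines: sxq abkyr djuty vka usomr janu avzt top inl amm kezl guska lvoh fsjd auhzo hkvgf kbrf
Hunk 5: at line 13 remove [fsjd,auhzo,hkvgf] add [obb] -> 15 lines: sxq abkyr djuty vka usomr janu avzt top inl amm kezl guska lvoh obb kbrf
Final line 12: guska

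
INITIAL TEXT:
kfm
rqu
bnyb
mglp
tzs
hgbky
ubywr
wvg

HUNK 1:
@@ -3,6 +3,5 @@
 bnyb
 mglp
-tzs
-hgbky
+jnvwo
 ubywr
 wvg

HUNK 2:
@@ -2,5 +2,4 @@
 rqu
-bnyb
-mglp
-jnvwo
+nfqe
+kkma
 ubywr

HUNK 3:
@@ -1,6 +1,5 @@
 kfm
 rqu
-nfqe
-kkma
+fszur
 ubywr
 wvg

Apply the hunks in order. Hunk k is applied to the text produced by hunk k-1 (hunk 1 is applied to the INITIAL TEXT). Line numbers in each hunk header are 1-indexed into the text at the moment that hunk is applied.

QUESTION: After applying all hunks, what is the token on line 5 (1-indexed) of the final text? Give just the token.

Hunk 1: at line 3 remove [tzs,hgbky] add [jnvwo] -> 7 lines: kfm rqu bnyb mglp jnvwo ubywr wvg
Hunk 2: at line 2 remove [bnyb,mglp,jnvwo] add [nfqe,kkma] -> 6 lines: kfm rqu nfqe kkma ubywr wvg
Hunk 3: at line 1 remove [nfqe,kkma] add [fszur] -> 5 lines: kfm rqu fszur ubywr wvg
Final line 5: wvg

Answer: wvg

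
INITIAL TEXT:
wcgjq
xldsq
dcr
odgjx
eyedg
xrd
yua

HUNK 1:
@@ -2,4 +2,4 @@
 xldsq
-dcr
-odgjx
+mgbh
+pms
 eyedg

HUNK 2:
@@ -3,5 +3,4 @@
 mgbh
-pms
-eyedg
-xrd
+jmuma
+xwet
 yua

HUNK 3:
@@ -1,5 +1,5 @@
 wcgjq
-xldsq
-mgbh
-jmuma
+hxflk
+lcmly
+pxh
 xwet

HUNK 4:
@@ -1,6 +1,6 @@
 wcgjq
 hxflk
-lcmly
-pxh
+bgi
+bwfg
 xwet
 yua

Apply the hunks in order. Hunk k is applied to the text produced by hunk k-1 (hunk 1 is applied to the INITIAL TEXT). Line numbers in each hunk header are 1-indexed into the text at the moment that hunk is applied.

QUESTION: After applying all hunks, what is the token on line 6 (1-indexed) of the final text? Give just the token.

Hunk 1: at line 2 remove [dcr,odgjx] add [mgbh,pms] -> 7 lines: wcgjq xldsq mgbh pms eyedg xrd yua
Hunk 2: at line 3 remove [pms,eyedg,xrd] add [jmuma,xwet] -> 6 lines: wcgjq xldsq mgbh jmuma xwet yua
Hunk 3: at line 1 remove [xldsq,mgbh,jmuma] add [hxflk,lcmly,pxh] -> 6 lines: wcgjq hxflk lcmly pxh xwet yua
Hunk 4: at line 1 remove [lcmly,pxh] add [bgi,bwfg] -> 6 lines: wcgjq hxflk bgi bwfg xwet yua
Final line 6: yua

Answer: yua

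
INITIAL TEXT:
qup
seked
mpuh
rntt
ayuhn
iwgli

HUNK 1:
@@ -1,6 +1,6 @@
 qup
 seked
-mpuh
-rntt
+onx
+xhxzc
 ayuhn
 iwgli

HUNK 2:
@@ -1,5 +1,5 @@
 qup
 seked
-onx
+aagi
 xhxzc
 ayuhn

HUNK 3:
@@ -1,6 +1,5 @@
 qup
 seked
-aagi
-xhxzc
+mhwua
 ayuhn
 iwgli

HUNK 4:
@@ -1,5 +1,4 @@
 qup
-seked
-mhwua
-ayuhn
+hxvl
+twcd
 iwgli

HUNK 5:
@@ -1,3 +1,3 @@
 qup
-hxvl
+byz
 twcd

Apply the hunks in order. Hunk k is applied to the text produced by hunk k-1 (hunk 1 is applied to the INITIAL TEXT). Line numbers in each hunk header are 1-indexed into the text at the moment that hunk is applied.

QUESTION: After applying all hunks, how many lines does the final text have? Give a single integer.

Hunk 1: at line 1 remove [mpuh,rntt] add [onx,xhxzc] -> 6 lines: qup seked onx xhxzc ayuhn iwgli
Hunk 2: at line 1 remove [onx] add [aagi] -> 6 lines: qup seked aagi xhxzc ayuhn iwgli
Hunk 3: at line 1 remove [aagi,xhxzc] add [mhwua] -> 5 lines: qup seked mhwua ayuhn iwgli
Hunk 4: at line 1 remove [seked,mhwua,ayuhn] add [hxvl,twcd] -> 4 lines: qup hxvl twcd iwgli
Hunk 5: at line 1 remove [hxvl] add [byz] -> 4 lines: qup byz twcd iwgli
Final line count: 4

Answer: 4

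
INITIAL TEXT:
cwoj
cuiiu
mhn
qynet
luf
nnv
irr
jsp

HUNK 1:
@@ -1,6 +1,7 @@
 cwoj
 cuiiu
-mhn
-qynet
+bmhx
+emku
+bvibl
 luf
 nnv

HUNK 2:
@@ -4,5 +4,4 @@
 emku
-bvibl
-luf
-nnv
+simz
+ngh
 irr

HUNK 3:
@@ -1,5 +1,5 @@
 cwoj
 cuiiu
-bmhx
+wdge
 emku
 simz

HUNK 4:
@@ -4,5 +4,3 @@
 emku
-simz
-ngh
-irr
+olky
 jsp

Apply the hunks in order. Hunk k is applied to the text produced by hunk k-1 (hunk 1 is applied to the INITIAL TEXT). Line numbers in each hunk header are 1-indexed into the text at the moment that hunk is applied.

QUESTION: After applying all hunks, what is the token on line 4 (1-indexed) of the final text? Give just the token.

Answer: emku

Derivation:
Hunk 1: at line 1 remove [mhn,qynet] add [bmhx,emku,bvibl] -> 9 lines: cwoj cuiiu bmhx emku bvibl luf nnv irr jsp
Hunk 2: at line 4 remove [bvibl,luf,nnv] add [simz,ngh] -> 8 lines: cwoj cuiiu bmhx emku simz ngh irr jsp
Hunk 3: at line 1 remove [bmhx] add [wdge] -> 8 lines: cwoj cuiiu wdge emku simz ngh irr jsp
Hunk 4: at line 4 remove [simz,ngh,irr] add [olky] -> 6 lines: cwoj cuiiu wdge emku olky jsp
Final line 4: emku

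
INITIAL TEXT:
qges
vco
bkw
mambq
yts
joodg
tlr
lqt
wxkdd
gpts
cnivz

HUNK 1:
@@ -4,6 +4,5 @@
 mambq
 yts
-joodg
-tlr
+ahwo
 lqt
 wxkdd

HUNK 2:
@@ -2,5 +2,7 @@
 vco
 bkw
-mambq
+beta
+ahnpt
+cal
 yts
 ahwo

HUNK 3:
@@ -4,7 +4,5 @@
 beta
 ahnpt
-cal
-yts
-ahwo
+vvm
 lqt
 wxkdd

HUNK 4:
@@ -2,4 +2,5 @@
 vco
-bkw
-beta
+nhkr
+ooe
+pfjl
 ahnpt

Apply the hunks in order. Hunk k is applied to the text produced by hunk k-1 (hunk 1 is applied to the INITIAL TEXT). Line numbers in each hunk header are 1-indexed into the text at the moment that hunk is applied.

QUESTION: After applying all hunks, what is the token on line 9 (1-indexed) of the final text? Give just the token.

Answer: wxkdd

Derivation:
Hunk 1: at line 4 remove [joodg,tlr] add [ahwo] -> 10 lines: qges vco bkw mambq yts ahwo lqt wxkdd gpts cnivz
Hunk 2: at line 2 remove [mambq] add [beta,ahnpt,cal] -> 12 lines: qges vco bkw beta ahnpt cal yts ahwo lqt wxkdd gpts cnivz
Hunk 3: at line 4 remove [cal,yts,ahwo] add [vvm] -> 10 lines: qges vco bkw beta ahnpt vvm lqt wxkdd gpts cnivz
Hunk 4: at line 2 remove [bkw,beta] add [nhkr,ooe,pfjl] -> 11 lines: qges vco nhkr ooe pfjl ahnpt vvm lqt wxkdd gpts cnivz
Final line 9: wxkdd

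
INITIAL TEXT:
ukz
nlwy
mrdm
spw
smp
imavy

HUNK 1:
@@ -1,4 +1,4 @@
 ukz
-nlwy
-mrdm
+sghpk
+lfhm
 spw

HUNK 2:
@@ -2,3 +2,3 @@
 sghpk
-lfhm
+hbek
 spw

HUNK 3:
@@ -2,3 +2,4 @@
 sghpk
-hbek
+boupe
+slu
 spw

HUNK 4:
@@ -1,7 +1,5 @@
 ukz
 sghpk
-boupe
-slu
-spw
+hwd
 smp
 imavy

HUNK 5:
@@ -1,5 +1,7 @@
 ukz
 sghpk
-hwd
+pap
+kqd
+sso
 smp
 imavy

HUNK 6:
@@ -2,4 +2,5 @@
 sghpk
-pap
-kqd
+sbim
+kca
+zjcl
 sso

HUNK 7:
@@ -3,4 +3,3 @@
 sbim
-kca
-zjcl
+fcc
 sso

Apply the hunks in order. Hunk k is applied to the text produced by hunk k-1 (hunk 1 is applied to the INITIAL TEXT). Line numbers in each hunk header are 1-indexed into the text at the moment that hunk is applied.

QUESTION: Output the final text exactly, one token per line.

Answer: ukz
sghpk
sbim
fcc
sso
smp
imavy

Derivation:
Hunk 1: at line 1 remove [nlwy,mrdm] add [sghpk,lfhm] -> 6 lines: ukz sghpk lfhm spw smp imavy
Hunk 2: at line 2 remove [lfhm] add [hbek] -> 6 lines: ukz sghpk hbek spw smp imavy
Hunk 3: at line 2 remove [hbek] add [boupe,slu] -> 7 lines: ukz sghpk boupe slu spw smp imavy
Hunk 4: at line 1 remove [boupe,slu,spw] add [hwd] -> 5 lines: ukz sghpk hwd smp imavy
Hunk 5: at line 1 remove [hwd] add [pap,kqd,sso] -> 7 lines: ukz sghpk pap kqd sso smp imavy
Hunk 6: at line 2 remove [pap,kqd] add [sbim,kca,zjcl] -> 8 lines: ukz sghpk sbim kca zjcl sso smp imavy
Hunk 7: at line 3 remove [kca,zjcl] add [fcc] -> 7 lines: ukz sghpk sbim fcc sso smp imavy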